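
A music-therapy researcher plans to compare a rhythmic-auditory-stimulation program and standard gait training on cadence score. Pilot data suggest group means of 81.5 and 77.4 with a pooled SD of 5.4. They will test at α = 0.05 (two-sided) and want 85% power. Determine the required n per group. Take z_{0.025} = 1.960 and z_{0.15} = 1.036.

n = 32 per group

Cohen's d = |M₁ − M₂| / SD_pooled = |81.5 − 77.4| / 5.4 = 4.1 / 5.4 = 0.759.
For two independent groups with equal n: n = 2·((z_{α/2} + z_β) / d)².
z_{α/2} + z_β = 1.960 + 1.036 = 2.996.
n = 2 × (2.996 / 0.759)² = 2 × 3.947² = 2 × 15.58 = 31.2.
Round up to the next whole participant.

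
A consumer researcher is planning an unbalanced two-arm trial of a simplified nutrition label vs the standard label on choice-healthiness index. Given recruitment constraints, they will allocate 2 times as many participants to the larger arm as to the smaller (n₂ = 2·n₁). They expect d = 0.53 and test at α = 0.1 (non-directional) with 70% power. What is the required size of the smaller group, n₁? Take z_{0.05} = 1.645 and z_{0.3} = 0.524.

n₁ = 26

With allocation ratio k = n₂/n₁ = 2, Var(x̄₁−x̄₂) = σ²(1/n₁ + 1/(k·n₁)) = σ²·(k+1)/(k·n₁).
So n₁ = (1 + 1/k)·((z_{α/2} + z_β)/d)² = 1.500 × (2.169/0.53)².
n₁ = 1.500 × 16.75 = 25.1.
Round up: n₁ = 26, giving n₂ = 2 × 26 = 52.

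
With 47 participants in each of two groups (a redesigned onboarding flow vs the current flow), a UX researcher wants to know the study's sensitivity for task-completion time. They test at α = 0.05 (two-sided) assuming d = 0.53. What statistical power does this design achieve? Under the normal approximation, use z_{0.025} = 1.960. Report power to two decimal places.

For two equal groups, power = Φ(d·√(n/2) − z_{α/2}).
d·√(n/2) = 0.53 × √(47/2) = 0.53 × 4.848 = 2.569.
z_β = 2.569 − 1.960 = 0.609.
Power = Φ(0.609) = 0.729.

power ≈ 0.73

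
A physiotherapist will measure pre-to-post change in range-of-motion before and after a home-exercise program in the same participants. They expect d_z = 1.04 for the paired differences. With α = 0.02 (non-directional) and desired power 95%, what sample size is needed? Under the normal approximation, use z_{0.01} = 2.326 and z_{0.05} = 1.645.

n = 15 pairs

For a paired (one-sample on differences) test: n = ((z_{α/2} + z_β) / d)².
z_{α/2} + z_β = 2.326 + 1.645 = 3.971.
n = (3.971 / 1.04)² = 3.818² = 14.58.
Round up.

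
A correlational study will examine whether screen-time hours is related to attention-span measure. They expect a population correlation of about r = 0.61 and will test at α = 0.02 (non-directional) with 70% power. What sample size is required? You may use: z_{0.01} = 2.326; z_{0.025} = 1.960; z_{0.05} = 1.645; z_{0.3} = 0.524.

n = 20

Fisher's z: C = ½·ln((1+r)/(1−r)) = ½·ln(4.1282) = 0.7089.
n = ((z_{α/2} + z_β)/C)² + 3.
(2.326 + 0.524) / 0.7089 = 2.850 / 0.7089 = 4.020.
n = 4.020² + 3 = 16.16 + 3 = 19.2.
Round up.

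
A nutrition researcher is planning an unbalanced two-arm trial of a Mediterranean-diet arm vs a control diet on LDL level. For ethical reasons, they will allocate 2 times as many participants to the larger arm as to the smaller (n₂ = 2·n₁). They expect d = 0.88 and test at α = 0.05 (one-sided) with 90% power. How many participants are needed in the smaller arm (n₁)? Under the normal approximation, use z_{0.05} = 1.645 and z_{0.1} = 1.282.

With allocation ratio k = n₂/n₁ = 2, Var(x̄₁−x̄₂) = σ²(1/n₁ + 1/(k·n₁)) = σ²·(k+1)/(k·n₁).
So n₁ = (1 + 1/k)·((z_{α} + z_β)/d)² = 1.500 × (2.927/0.88)².
n₁ = 1.500 × 11.06 = 16.6.
Round up: n₁ = 17, giving n₂ = 2 × 17 = 34.

n₁ = 17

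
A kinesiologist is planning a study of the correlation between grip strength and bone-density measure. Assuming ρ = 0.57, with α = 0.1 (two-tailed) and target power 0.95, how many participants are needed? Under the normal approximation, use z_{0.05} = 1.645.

Fisher's z: C = ½·ln((1+r)/(1−r)) = ½·ln(3.6512) = 0.6475.
n = ((z_{α/2} + z_β)/C)² + 3.
(1.645 + 1.645) / 0.6475 = 3.290 / 0.6475 = 5.081.
n = 5.081² + 3 = 25.82 + 3 = 28.8.
Round up.

n = 29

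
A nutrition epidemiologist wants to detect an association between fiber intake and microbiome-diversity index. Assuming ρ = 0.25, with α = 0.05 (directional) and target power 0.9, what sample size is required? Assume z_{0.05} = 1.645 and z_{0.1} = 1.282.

n = 135

Fisher's z: C = ½·ln((1+r)/(1−r)) = ½·ln(1.6667) = 0.2554.
n = ((z_{α} + z_β)/C)² + 3.
(1.645 + 1.282) / 0.2554 = 2.927 / 0.2554 = 11.460.
n = 11.460² + 3 = 131.34 + 3 = 134.3.
Round up.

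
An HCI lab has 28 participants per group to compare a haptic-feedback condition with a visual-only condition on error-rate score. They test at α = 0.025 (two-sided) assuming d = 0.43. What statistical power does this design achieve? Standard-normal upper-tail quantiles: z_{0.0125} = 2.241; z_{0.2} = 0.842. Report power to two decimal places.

power ≈ 0.26

For two equal groups, power = Φ(d·√(n/2) − z_{α/2}).
d·√(n/2) = 0.43 × √(28/2) = 0.43 × 3.742 = 1.609.
z_β = 1.609 − 2.241 = -0.632.
Power = Φ(-0.632) = 0.264.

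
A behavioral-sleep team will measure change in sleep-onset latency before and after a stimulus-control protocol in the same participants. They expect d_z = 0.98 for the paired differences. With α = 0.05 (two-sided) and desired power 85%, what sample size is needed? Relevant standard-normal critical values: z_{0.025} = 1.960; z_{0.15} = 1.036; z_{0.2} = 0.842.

For a paired (one-sample on differences) test: n = ((z_{α/2} + z_β) / d)².
z_{α/2} + z_β = 1.960 + 1.036 = 2.996.
n = (2.996 / 0.98)² = 3.057² = 9.35.
Round up.

n = 10 pairs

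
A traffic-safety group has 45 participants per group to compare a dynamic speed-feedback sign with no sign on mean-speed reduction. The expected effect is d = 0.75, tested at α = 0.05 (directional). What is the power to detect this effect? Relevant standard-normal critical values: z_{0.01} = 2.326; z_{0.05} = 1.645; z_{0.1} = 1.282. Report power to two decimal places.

power ≈ 0.97

For two equal groups, power = Φ(d·√(n/2) − z_{α}).
d·√(n/2) = 0.75 × √(45/2) = 0.75 × 4.743 = 3.558.
z_β = 3.558 − 1.645 = 1.913.
Power = Φ(1.913) = 0.972.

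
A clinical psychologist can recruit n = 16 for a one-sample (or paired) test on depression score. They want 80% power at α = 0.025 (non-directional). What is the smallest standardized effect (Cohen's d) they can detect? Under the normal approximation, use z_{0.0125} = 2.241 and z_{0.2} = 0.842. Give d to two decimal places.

For a single sample (or paired design) of n = 16: d_min = (z_{α/2} + z_β)/√n.
z-sum = 2.241 + 0.842 = 3.083.
d_min = 3.083 / √16 = 3.083 / 4.000 = 0.771.

d_min ≈ 0.77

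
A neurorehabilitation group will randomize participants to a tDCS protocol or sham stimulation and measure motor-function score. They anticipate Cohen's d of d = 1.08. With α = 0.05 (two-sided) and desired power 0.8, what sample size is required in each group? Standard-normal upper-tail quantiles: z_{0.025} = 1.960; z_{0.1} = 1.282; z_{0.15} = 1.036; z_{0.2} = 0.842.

n = 14 per group

For two independent groups with equal n: n = 2·((z_{α/2} + z_β) / d)².
z_{α/2} + z_β = 1.960 + 0.842 = 2.802.
n = 2 × (2.802 / 1.08)² = 2 × 2.594² = 2 × 6.73 = 13.5.
Round up to the next whole participant.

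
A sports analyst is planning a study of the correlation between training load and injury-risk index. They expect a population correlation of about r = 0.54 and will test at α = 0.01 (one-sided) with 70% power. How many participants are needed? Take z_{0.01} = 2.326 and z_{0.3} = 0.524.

Fisher's z: C = ½·ln((1+r)/(1−r)) = ½·ln(3.3478) = 0.6042.
n = ((z_{α} + z_β)/C)² + 3.
(2.326 + 0.524) / 0.6042 = 2.850 / 0.6042 = 4.717.
n = 4.717² + 3 = 22.25 + 3 = 25.2.
Round up.

n = 26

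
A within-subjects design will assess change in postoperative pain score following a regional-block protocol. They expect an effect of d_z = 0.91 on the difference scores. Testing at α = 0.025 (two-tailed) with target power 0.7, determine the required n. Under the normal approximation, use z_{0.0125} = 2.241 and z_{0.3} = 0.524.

n = 10 pairs

For a paired (one-sample on differences) test: n = ((z_{α/2} + z_β) / d)².
z_{α/2} + z_β = 2.241 + 0.524 = 2.765.
n = (2.765 / 0.91)² = 3.038² = 9.23.
Round up.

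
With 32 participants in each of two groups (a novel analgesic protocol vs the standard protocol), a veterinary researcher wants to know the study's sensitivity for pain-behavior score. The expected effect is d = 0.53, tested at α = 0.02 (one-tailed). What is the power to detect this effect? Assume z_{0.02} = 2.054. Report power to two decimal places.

power ≈ 0.53

For two equal groups, power = Φ(d·√(n/2) − z_{α}).
d·√(n/2) = 0.53 × √(32/2) = 0.53 × 4.000 = 2.120.
z_β = 2.120 − 2.054 = 0.066.
Power = Φ(0.066) = 0.526.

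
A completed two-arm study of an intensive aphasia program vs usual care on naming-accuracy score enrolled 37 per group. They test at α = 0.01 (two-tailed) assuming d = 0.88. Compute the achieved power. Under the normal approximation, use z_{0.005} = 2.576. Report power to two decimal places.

power ≈ 0.89

For two equal groups, power = Φ(d·√(n/2) − z_{α/2}).
d·√(n/2) = 0.88 × √(37/2) = 0.88 × 4.301 = 3.785.
z_β = 3.785 − 2.576 = 1.209.
Power = Φ(1.209) = 0.887.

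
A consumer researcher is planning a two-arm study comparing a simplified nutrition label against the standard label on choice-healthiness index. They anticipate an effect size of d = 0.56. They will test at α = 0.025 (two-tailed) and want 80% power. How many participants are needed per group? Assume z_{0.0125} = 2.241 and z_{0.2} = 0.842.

For two independent groups with equal n: n = 2·((z_{α/2} + z_β) / d)².
z_{α/2} + z_β = 2.241 + 0.842 = 3.083.
n = 2 × (3.083 / 0.56)² = 2 × 5.505² = 2 × 30.31 = 60.6.
Round up to the next whole participant.

n = 61 per group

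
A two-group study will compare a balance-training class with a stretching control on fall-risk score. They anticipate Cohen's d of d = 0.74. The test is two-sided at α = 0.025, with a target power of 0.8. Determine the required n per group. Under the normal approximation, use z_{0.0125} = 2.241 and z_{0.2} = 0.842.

n = 35 per group

For two independent groups with equal n: n = 2·((z_{α/2} + z_β) / d)².
z_{α/2} + z_β = 2.241 + 0.842 = 3.083.
n = 2 × (3.083 / 0.74)² = 2 × 4.166² = 2 × 17.36 = 34.7.
Round up to the next whole participant.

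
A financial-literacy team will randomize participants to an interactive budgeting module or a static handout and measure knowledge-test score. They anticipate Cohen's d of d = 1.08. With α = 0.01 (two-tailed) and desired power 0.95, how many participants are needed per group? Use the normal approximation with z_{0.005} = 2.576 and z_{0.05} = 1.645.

For two independent groups with equal n: n = 2·((z_{α/2} + z_β) / d)².
z_{α/2} + z_β = 2.576 + 1.645 = 4.221.
n = 2 × (4.221 / 1.08)² = 2 × 3.908² = 2 × 15.28 = 30.6.
Round up to the next whole participant.

n = 31 per group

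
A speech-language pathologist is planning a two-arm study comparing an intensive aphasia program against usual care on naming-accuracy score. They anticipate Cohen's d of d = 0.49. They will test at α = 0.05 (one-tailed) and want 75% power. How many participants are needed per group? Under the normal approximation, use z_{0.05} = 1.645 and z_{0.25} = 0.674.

n = 45 per group

For two independent groups with equal n: n = 2·((z_{α} + z_β) / d)².
z_{α} + z_β = 1.645 + 0.674 = 2.319.
n = 2 × (2.319 / 0.49)² = 2 × 4.733² = 2 × 22.40 = 44.8.
Round up to the next whole participant.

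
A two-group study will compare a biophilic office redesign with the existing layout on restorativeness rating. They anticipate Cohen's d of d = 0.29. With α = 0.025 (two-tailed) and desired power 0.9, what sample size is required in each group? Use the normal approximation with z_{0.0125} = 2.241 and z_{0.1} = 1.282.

For two independent groups with equal n: n = 2·((z_{α/2} + z_β) / d)².
z_{α/2} + z_β = 2.241 + 1.282 = 3.523.
n = 2 × (3.523 / 0.29)² = 2 × 12.148² = 2 × 147.58 = 295.2.
Round up to the next whole participant.

n = 296 per group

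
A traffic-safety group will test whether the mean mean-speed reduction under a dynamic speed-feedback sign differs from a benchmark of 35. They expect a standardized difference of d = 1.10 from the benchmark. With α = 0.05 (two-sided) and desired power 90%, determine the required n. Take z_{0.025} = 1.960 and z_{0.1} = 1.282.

n = 9

For a one-sample test: n = ((z_{α/2} + z_β) / d)².
z_{α/2} + z_β = 1.960 + 1.282 = 3.242.
n = (3.242 / 1.10)² = 2.947² = 8.69.
Round up.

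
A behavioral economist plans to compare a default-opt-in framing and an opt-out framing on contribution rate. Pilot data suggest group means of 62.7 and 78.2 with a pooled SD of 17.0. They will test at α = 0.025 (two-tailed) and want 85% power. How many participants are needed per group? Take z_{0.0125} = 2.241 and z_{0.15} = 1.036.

Cohen's d = |M₁ − M₂| / SD_pooled = |62.7 − 78.2| / 17.0 = 15.5 / 17.0 = 0.912.
For two independent groups with equal n: n = 2·((z_{α/2} + z_β) / d)².
z_{α/2} + z_β = 2.241 + 1.036 = 3.277.
n = 2 × (3.277 / 0.912)² = 2 × 3.593² = 2 × 12.91 = 25.8.
Round up to the next whole participant.

n = 26 per group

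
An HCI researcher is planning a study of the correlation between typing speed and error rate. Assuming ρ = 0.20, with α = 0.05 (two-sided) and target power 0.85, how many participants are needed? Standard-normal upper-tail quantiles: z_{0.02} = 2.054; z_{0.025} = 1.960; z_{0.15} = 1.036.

n = 222

Fisher's z: C = ½·ln((1+r)/(1−r)) = ½·ln(1.5000) = 0.2027.
n = ((z_{α/2} + z_β)/C)² + 3.
(1.960 + 1.036) / 0.2027 = 2.996 / 0.2027 = 14.780.
n = 14.780² + 3 = 218.46 + 3 = 221.5.
Round up.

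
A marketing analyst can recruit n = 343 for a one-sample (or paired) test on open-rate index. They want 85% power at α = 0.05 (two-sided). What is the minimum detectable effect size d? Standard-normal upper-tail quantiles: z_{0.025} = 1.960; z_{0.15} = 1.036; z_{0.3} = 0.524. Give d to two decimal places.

For a single sample (or paired design) of n = 343: d_min = (z_{α/2} + z_β)/√n.
z-sum = 1.960 + 1.036 = 2.996.
d_min = 2.996 / √343 = 2.996 / 18.520 = 0.162.

d_min ≈ 0.16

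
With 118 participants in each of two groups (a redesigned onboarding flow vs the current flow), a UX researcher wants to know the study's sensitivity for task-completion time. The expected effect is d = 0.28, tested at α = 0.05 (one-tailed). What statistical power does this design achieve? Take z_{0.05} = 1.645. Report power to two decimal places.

For two equal groups, power = Φ(d·√(n/2) − z_{α}).
d·√(n/2) = 0.28 × √(118/2) = 0.28 × 7.681 = 2.151.
z_β = 2.151 − 1.645 = 0.506.
Power = Φ(0.506) = 0.693.

power ≈ 0.69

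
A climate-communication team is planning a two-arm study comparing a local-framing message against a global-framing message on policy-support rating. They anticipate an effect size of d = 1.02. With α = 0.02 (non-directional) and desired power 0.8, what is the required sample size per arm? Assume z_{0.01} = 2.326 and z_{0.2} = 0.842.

n = 20 per group

For two independent groups with equal n: n = 2·((z_{α/2} + z_β) / d)².
z_{α/2} + z_β = 2.326 + 0.842 = 3.168.
n = 2 × (3.168 / 1.02)² = 2 × 3.106² = 2 × 9.65 = 19.3.
Round up to the next whole participant.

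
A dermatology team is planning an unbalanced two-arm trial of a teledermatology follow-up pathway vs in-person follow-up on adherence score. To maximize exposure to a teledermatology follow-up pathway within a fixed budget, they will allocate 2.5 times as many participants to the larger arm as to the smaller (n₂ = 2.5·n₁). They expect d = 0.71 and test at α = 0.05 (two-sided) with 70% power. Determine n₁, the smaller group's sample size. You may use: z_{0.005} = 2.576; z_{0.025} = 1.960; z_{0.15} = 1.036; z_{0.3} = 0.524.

With allocation ratio k = n₂/n₁ = 2.5, Var(x̄₁−x̄₂) = σ²(1/n₁ + 1/(k·n₁)) = σ²·(k+1)/(k·n₁).
So n₁ = (1 + 1/k)·((z_{α/2} + z_β)/d)² = 1.400 × (2.484/0.71)².
n₁ = 1.400 × 12.24 = 17.1.
Round up: n₁ = 18, giving n₂ = 2.5 × 18 = 45.

n₁ = 18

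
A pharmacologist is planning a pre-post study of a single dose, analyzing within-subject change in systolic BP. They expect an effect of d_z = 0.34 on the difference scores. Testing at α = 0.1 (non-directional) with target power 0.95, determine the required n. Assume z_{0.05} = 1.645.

For a paired (one-sample on differences) test: n = ((z_{α/2} + z_β) / d)².
z_{α/2} + z_β = 1.645 + 1.645 = 3.290.
n = (3.290 / 0.34)² = 9.676² = 93.63.
Round up.

n = 94 pairs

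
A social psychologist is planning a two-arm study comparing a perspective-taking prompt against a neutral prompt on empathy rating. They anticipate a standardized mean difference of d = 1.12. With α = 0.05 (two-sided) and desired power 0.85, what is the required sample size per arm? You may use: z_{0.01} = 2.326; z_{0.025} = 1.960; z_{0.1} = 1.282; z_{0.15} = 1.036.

For two independent groups with equal n: n = 2·((z_{α/2} + z_β) / d)².
z_{α/2} + z_β = 1.960 + 1.036 = 2.996.
n = 2 × (2.996 / 1.12)² = 2 × 2.675² = 2 × 7.16 = 14.3.
Round up to the next whole participant.

n = 15 per group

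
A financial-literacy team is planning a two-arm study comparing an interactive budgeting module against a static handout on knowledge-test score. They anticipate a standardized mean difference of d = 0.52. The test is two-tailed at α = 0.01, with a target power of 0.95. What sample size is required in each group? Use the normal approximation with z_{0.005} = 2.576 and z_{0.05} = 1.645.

For two independent groups with equal n: n = 2·((z_{α/2} + z_β) / d)².
z_{α/2} + z_β = 2.576 + 1.645 = 4.221.
n = 2 × (4.221 / 0.52)² = 2 × 8.117² = 2 × 65.89 = 131.8.
Round up to the next whole participant.

n = 132 per group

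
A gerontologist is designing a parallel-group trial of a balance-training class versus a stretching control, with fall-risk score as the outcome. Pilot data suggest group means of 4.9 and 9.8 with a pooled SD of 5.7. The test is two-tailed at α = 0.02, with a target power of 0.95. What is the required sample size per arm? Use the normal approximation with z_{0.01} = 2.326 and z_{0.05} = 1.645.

Cohen's d = |M₁ − M₂| / SD_pooled = |4.9 − 9.8| / 5.7 = 4.9 / 5.7 = 0.860.
For two independent groups with equal n: n = 2·((z_{α/2} + z_β) / d)².
z_{α/2} + z_β = 2.326 + 1.645 = 3.971.
n = 2 × (3.971 / 0.860)² = 2 × 4.617² = 2 × 21.32 = 42.6.
Round up to the next whole participant.

n = 43 per group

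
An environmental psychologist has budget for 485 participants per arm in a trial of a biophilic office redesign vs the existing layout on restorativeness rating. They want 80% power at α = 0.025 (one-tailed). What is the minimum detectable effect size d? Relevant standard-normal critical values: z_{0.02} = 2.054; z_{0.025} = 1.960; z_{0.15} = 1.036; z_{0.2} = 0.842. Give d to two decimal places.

For two independent groups of n = 485 each: d_min = (z_{α} + z_β)·√(2/n).
z-sum = 1.960 + 0.842 = 2.802.
d_min = 2.802 × √(2/485) = 2.802 × 0.0642 = 0.180.

d_min ≈ 0.18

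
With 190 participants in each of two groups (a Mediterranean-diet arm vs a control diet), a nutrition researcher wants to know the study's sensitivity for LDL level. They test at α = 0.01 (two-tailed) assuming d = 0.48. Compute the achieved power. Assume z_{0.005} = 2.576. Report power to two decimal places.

power ≈ 0.98

For two equal groups, power = Φ(d·√(n/2) − z_{α/2}).
d·√(n/2) = 0.48 × √(190/2) = 0.48 × 9.747 = 4.678.
z_β = 4.678 − 2.576 = 2.102.
Power = Φ(2.102) = 0.982.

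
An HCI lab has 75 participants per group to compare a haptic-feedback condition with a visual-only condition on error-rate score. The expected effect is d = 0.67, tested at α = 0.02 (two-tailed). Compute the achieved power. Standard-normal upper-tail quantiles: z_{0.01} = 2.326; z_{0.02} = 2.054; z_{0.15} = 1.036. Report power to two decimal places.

power ≈ 0.96

For two equal groups, power = Φ(d·√(n/2) − z_{α/2}).
d·√(n/2) = 0.67 × √(75/2) = 0.67 × 6.124 = 4.103.
z_β = 4.103 − 2.326 = 1.777.
Power = Φ(1.777) = 0.962.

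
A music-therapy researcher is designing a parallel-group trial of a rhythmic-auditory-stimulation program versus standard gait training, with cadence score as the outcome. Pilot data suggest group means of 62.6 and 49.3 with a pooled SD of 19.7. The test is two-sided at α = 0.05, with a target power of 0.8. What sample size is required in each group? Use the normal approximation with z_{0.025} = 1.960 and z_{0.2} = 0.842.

Cohen's d = |M₁ − M₂| / SD_pooled = |62.6 − 49.3| / 19.7 = 13.3 / 19.7 = 0.675.
For two independent groups with equal n: n = 2·((z_{α/2} + z_β) / d)².
z_{α/2} + z_β = 1.960 + 0.842 = 2.802.
n = 2 × (2.802 / 0.675)² = 2 × 4.151² = 2 × 17.23 = 34.5.
Round up to the next whole participant.

n = 35 per group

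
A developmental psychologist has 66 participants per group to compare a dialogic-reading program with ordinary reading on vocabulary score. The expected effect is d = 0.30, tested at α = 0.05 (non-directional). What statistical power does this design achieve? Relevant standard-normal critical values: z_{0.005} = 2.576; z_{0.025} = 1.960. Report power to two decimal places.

For two equal groups, power = Φ(d·√(n/2) − z_{α/2}).
d·√(n/2) = 0.30 × √(66/2) = 0.30 × 5.745 = 1.723.
z_β = 1.723 − 1.960 = -0.237.
Power = Φ(-0.237) = 0.406.

power ≈ 0.41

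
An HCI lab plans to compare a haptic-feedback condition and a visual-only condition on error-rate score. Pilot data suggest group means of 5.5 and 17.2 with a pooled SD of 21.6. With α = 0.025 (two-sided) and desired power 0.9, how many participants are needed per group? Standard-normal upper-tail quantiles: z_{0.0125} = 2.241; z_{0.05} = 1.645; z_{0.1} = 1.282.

n = 85 per group

Cohen's d = |M₁ − M₂| / SD_pooled = |5.5 − 17.2| / 21.6 = 11.7 / 21.6 = 0.542.
For two independent groups with equal n: n = 2·((z_{α/2} + z_β) / d)².
z_{α/2} + z_β = 2.241 + 1.282 = 3.523.
n = 2 × (3.523 / 0.542)² = 2 × 6.500² = 2 × 42.25 = 84.5.
Round up to the next whole participant.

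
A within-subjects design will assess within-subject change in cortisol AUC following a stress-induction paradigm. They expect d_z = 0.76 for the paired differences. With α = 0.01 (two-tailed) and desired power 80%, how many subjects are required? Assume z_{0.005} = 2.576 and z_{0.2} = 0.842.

n = 21 pairs

For a paired (one-sample on differences) test: n = ((z_{α/2} + z_β) / d)².
z_{α/2} + z_β = 2.576 + 0.842 = 3.418.
n = (3.418 / 0.76)² = 4.497² = 20.23.
Round up.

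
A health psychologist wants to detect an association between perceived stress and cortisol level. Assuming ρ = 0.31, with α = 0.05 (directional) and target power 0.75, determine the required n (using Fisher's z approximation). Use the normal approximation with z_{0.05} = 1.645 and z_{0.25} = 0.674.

n = 56

Fisher's z: C = ½·ln((1+r)/(1−r)) = ½·ln(1.8986) = 0.3205.
n = ((z_{α} + z_β)/C)² + 3.
(1.645 + 0.674) / 0.3205 = 2.319 / 0.3205 = 7.236.
n = 7.236² + 3 = 52.35 + 3 = 55.4.
Round up.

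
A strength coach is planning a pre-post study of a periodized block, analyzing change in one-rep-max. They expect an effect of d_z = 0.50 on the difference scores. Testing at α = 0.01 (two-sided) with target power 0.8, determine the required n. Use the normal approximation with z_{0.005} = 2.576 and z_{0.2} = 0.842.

n = 47 pairs

For a paired (one-sample on differences) test: n = ((z_{α/2} + z_β) / d)².
z_{α/2} + z_β = 2.576 + 0.842 = 3.418.
n = (3.418 / 0.50)² = 6.836² = 46.73.
Round up.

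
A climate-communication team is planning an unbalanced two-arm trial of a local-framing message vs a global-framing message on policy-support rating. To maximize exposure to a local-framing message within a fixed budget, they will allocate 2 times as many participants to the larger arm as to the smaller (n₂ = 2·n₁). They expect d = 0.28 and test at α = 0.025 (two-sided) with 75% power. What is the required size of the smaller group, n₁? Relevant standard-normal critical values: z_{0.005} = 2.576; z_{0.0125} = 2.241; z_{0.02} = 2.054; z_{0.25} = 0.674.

n₁ = 163

With allocation ratio k = n₂/n₁ = 2, Var(x̄₁−x̄₂) = σ²(1/n₁ + 1/(k·n₁)) = σ²·(k+1)/(k·n₁).
So n₁ = (1 + 1/k)·((z_{α/2} + z_β)/d)² = 1.500 × (2.915/0.28)².
n₁ = 1.500 × 108.38 = 162.6.
Round up: n₁ = 163, giving n₂ = 2 × 163 = 326.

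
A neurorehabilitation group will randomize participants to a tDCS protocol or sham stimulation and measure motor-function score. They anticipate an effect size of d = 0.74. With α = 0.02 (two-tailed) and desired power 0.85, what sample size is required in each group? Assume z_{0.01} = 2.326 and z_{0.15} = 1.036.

For two independent groups with equal n: n = 2·((z_{α/2} + z_β) / d)².
z_{α/2} + z_β = 2.326 + 1.036 = 3.362.
n = 2 × (3.362 / 0.74)² = 2 × 4.543² = 2 × 20.64 = 41.3.
Round up to the next whole participant.

n = 42 per group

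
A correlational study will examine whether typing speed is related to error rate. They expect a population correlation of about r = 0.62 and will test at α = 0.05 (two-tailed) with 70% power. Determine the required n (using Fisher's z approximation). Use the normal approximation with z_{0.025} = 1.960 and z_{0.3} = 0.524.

n = 15

Fisher's z: C = ½·ln((1+r)/(1−r)) = ½·ln(4.2632) = 0.7250.
n = ((z_{α/2} + z_β)/C)² + 3.
(1.960 + 0.524) / 0.7250 = 2.484 / 0.7250 = 3.426.
n = 3.426² + 3 = 11.74 + 3 = 14.7.
Round up.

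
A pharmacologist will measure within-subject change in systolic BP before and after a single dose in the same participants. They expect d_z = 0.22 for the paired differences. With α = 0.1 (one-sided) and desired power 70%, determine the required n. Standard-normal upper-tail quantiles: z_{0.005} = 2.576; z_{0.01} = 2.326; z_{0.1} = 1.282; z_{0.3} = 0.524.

n = 68 pairs

For a paired (one-sample on differences) test: n = ((z_{α} + z_β) / d)².
z_{α} + z_β = 1.282 + 0.524 = 1.806.
n = (1.806 / 0.22)² = 8.209² = 67.39.
Round up.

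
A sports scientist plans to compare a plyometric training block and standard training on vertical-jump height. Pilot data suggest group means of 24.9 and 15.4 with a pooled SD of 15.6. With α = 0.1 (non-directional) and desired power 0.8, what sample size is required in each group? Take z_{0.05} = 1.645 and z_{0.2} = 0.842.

Cohen's d = |M₁ − M₂| / SD_pooled = |24.9 − 15.4| / 15.6 = 9.5 / 15.6 = 0.609.
For two independent groups with equal n: n = 2·((z_{α/2} + z_β) / d)².
z_{α/2} + z_β = 1.645 + 0.842 = 2.487.
n = 2 × (2.487 / 0.609)² = 2 × 4.084² = 2 × 16.68 = 33.4.
Round up to the next whole participant.

n = 34 per group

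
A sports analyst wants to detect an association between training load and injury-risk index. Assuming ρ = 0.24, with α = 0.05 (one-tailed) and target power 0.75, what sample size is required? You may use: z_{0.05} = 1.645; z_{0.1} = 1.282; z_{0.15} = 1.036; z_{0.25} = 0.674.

n = 93

Fisher's z: C = ½·ln((1+r)/(1−r)) = ½·ln(1.6316) = 0.2448.
n = ((z_{α} + z_β)/C)² + 3.
(1.645 + 0.674) / 0.2448 = 2.319 / 0.2448 = 9.473.
n = 9.473² + 3 = 89.74 + 3 = 92.7.
Round up.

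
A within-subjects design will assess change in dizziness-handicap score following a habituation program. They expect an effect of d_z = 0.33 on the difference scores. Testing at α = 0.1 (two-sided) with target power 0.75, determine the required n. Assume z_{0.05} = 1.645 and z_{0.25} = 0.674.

For a paired (one-sample on differences) test: n = ((z_{α/2} + z_β) / d)².
z_{α/2} + z_β = 1.645 + 0.674 = 2.319.
n = (2.319 / 0.33)² = 7.027² = 49.38.
Round up.

n = 50 pairs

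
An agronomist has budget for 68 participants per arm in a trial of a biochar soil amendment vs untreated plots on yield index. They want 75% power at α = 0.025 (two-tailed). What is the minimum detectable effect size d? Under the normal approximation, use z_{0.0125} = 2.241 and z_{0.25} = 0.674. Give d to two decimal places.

For two independent groups of n = 68 each: d_min = (z_{α/2} + z_β)·√(2/n).
z-sum = 2.241 + 0.674 = 2.915.
d_min = 2.915 × √(2/68) = 2.915 × 0.1715 = 0.500.

d_min ≈ 0.50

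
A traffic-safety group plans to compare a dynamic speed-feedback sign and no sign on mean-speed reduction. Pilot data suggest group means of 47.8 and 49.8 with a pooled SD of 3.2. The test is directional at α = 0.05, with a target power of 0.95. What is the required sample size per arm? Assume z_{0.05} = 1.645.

Cohen's d = |M₁ − M₂| / SD_pooled = |47.8 − 49.8| / 3.2 = 2.0 / 3.2 = 0.625.
For two independent groups with equal n: n = 2·((z_{α} + z_β) / d)².
z_{α} + z_β = 1.645 + 1.645 = 3.290.
n = 2 × (3.290 / 0.625)² = 2 × 5.264² = 2 × 27.71 = 55.4.
Round up to the next whole participant.

n = 56 per group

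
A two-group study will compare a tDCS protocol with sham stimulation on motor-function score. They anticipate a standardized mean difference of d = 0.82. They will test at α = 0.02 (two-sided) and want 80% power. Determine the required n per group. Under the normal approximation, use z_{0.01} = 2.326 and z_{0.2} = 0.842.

For two independent groups with equal n: n = 2·((z_{α/2} + z_β) / d)².
z_{α/2} + z_β = 2.326 + 0.842 = 3.168.
n = 2 × (3.168 / 0.82)² = 2 × 3.863² = 2 × 14.93 = 29.9.
Round up to the next whole participant.

n = 30 per group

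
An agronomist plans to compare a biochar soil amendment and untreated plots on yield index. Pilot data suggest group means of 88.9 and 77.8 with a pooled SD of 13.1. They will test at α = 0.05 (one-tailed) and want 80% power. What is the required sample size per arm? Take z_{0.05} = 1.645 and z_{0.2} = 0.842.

n = 18 per group

Cohen's d = |M₁ − M₂| / SD_pooled = |88.9 − 77.8| / 13.1 = 11.1 / 13.1 = 0.847.
For two independent groups with equal n: n = 2·((z_{α} + z_β) / d)².
z_{α} + z_β = 1.645 + 0.842 = 2.487.
n = 2 × (2.487 / 0.847)² = 2 × 2.936² = 2 × 8.62 = 17.2.
Round up to the next whole participant.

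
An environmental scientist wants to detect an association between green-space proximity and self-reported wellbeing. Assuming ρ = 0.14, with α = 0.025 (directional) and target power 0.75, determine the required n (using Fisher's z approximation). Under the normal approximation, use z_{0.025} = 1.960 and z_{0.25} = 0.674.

Fisher's z: C = ½·ln((1+r)/(1−r)) = ½·ln(1.3256) = 0.1409.
n = ((z_{α} + z_β)/C)² + 3.
(1.960 + 0.674) / 0.1409 = 2.634 / 0.1409 = 18.694.
n = 18.694² + 3 = 349.47 + 3 = 352.5.
Round up.

n = 353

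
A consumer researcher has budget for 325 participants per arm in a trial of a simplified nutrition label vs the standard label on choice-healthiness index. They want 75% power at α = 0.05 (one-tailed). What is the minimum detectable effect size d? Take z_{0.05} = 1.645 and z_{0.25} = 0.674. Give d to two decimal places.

For two independent groups of n = 325 each: d_min = (z_{α} + z_β)·√(2/n).
z-sum = 1.645 + 0.674 = 2.319.
d_min = 2.319 × √(2/325) = 2.319 × 0.0784 = 0.182.

d_min ≈ 0.18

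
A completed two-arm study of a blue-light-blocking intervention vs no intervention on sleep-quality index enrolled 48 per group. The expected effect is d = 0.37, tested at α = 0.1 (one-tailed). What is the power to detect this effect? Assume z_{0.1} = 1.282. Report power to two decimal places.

For two equal groups, power = Φ(d·√(n/2) − z_{α}).
d·√(n/2) = 0.37 × √(48/2) = 0.37 × 4.899 = 1.813.
z_β = 1.813 − 1.282 = 0.531.
Power = Φ(0.531) = 0.702.

power ≈ 0.70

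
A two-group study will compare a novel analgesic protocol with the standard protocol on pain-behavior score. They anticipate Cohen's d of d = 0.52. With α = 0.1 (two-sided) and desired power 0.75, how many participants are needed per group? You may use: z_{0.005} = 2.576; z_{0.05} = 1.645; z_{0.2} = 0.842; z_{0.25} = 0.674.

n = 40 per group

For two independent groups with equal n: n = 2·((z_{α/2} + z_β) / d)².
z_{α/2} + z_β = 1.645 + 0.674 = 2.319.
n = 2 × (2.319 / 0.52)² = 2 × 4.460² = 2 × 19.89 = 39.8.
Round up to the next whole participant.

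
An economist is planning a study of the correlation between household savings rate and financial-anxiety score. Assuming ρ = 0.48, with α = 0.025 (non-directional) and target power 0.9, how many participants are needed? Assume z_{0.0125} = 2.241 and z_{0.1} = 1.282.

n = 49

Fisher's z: C = ½·ln((1+r)/(1−r)) = ½·ln(2.8462) = 0.5230.
n = ((z_{α/2} + z_β)/C)² + 3.
(2.241 + 1.282) / 0.5230 = 3.523 / 0.5230 = 6.736.
n = 6.736² + 3 = 45.38 + 3 = 48.4.
Round up.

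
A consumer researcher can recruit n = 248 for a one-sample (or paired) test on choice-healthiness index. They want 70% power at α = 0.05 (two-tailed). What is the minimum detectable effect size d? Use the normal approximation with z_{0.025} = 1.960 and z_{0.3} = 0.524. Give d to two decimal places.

d_min ≈ 0.16

For a single sample (or paired design) of n = 248: d_min = (z_{α/2} + z_β)/√n.
z-sum = 1.960 + 0.524 = 2.484.
d_min = 2.484 / √248 = 2.484 / 15.748 = 0.158.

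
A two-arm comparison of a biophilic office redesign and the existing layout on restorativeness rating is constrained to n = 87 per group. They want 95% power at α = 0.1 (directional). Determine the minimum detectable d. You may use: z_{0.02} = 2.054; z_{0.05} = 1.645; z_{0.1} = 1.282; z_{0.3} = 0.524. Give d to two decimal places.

For two independent groups of n = 87 each: d_min = (z_{α} + z_β)·√(2/n).
z-sum = 1.282 + 1.645 = 2.927.
d_min = 2.927 × √(2/87) = 2.927 × 0.1516 = 0.444.

d_min ≈ 0.44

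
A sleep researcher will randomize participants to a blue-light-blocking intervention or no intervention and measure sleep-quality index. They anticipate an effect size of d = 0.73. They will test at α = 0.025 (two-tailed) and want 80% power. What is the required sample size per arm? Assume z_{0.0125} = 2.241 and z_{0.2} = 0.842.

For two independent groups with equal n: n = 2·((z_{α/2} + z_β) / d)².
z_{α/2} + z_β = 2.241 + 0.842 = 3.083.
n = 2 × (3.083 / 0.73)² = 2 × 4.223² = 2 × 17.84 = 35.7.
Round up to the next whole participant.

n = 36 per group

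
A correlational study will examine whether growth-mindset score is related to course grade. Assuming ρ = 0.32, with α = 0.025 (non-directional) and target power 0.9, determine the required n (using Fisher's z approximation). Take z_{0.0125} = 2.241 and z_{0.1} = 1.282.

n = 116

Fisher's z: C = ½·ln((1+r)/(1−r)) = ½·ln(1.9412) = 0.3316.
n = ((z_{α/2} + z_β)/C)² + 3.
(2.241 + 1.282) / 0.3316 = 3.523 / 0.3316 = 10.624.
n = 10.624² + 3 = 112.87 + 3 = 115.9.
Round up.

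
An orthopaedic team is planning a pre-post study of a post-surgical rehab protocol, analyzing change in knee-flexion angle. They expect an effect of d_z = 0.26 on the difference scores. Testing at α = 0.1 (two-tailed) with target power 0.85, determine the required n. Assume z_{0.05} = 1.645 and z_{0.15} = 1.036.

For a paired (one-sample on differences) test: n = ((z_{α/2} + z_β) / d)².
z_{α/2} + z_β = 1.645 + 1.036 = 2.681.
n = (2.681 / 0.26)² = 10.312² = 106.33.
Round up.

n = 107 pairs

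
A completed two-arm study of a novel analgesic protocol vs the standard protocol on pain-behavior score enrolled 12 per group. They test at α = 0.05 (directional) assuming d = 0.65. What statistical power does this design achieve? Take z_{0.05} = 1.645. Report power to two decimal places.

power ≈ 0.48

For two equal groups, power = Φ(d·√(n/2) − z_{α}).
d·√(n/2) = 0.65 × √(12/2) = 0.65 × 2.449 = 1.592.
z_β = 1.592 − 1.645 = -0.053.
Power = Φ(-0.053) = 0.479.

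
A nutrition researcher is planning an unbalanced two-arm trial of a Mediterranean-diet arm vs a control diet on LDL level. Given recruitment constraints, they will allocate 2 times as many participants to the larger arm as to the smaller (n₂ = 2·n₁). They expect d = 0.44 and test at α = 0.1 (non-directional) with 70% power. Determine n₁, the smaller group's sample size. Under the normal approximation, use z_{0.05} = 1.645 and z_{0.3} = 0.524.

n₁ = 37

With allocation ratio k = n₂/n₁ = 2, Var(x̄₁−x̄₂) = σ²(1/n₁ + 1/(k·n₁)) = σ²·(k+1)/(k·n₁).
So n₁ = (1 + 1/k)·((z_{α/2} + z_β)/d)² = 1.500 × (2.169/0.44)².
n₁ = 1.500 × 24.30 = 36.5.
Round up: n₁ = 37, giving n₂ = 2 × 37 = 74.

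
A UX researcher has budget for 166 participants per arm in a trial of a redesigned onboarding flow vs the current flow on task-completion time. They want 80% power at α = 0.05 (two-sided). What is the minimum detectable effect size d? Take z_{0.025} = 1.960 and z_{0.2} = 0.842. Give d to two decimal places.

For two independent groups of n = 166 each: d_min = (z_{α/2} + z_β)·√(2/n).
z-sum = 1.960 + 0.842 = 2.802.
d_min = 2.802 × √(2/166) = 2.802 × 0.1098 = 0.308.

d_min ≈ 0.31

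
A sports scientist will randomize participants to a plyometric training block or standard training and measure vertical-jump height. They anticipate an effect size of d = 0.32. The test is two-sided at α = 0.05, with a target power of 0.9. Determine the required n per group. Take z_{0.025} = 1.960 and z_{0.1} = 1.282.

For two independent groups with equal n: n = 2·((z_{α/2} + z_β) / d)².
z_{α/2} + z_β = 1.960 + 1.282 = 3.242.
n = 2 × (3.242 / 0.32)² = 2 × 10.131² = 2 × 102.64 = 205.3.
Round up to the next whole participant.

n = 206 per group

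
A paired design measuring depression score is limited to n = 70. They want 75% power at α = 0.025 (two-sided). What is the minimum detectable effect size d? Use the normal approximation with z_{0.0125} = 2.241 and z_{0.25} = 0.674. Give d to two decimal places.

d_min ≈ 0.35

For a single sample (or paired design) of n = 70: d_min = (z_{α/2} + z_β)/√n.
z-sum = 2.241 + 0.674 = 2.915.
d_min = 2.915 / √70 = 2.915 / 8.367 = 0.348.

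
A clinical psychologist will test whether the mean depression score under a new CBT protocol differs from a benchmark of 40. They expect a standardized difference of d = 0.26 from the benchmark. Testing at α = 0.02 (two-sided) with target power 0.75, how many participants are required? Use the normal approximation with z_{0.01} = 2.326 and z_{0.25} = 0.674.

For a one-sample test: n = ((z_{α/2} + z_β) / d)².
z_{α/2} + z_β = 2.326 + 0.674 = 3.000.
n = (3.000 / 0.26)² = 11.538² = 133.14.
Round up.

n = 134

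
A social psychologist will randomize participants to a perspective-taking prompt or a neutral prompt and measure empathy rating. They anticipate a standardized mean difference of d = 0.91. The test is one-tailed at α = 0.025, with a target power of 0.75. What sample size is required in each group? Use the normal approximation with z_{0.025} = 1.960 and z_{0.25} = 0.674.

For two independent groups with equal n: n = 2·((z_{α} + z_β) / d)².
z_{α} + z_β = 1.960 + 0.674 = 2.634.
n = 2 × (2.634 / 0.91)² = 2 × 2.895² = 2 × 8.38 = 16.8.
Round up to the next whole participant.

n = 17 per group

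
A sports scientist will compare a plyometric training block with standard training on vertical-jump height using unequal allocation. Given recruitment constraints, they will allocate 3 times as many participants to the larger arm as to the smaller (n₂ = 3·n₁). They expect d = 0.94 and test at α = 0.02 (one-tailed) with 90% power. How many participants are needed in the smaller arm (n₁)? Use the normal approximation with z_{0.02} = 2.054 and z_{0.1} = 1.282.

n₁ = 17

With allocation ratio k = n₂/n₁ = 3, Var(x̄₁−x̄₂) = σ²(1/n₁ + 1/(k·n₁)) = σ²·(k+1)/(k·n₁).
So n₁ = (1 + 1/k)·((z_{α} + z_β)/d)² = 1.333 × (3.336/0.94)².
n₁ = 1.333 × 12.59 = 16.8.
Round up: n₁ = 17, giving n₂ = 3 × 17 = 51.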